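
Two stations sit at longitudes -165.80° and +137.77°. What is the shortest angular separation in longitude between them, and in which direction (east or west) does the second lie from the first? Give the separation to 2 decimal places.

56.43° west

Raw difference: 137.77 − -165.80 = 303.57°.
Normalise into (−180°, 180°]: 303.57° − 360° = -56.43°.
Negative ⇒ the second point lies to the west; separation 56.43°.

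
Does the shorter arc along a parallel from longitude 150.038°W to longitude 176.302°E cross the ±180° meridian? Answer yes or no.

Yes

Naïve |176.302 − -150.038| = 326.34° > 180°, so the shorter arc goes the other way round — across 180°.
Signed shortest Δλ = ((176.302 − -150.038 + 180) mod 360) − 180 = -33.66°.
Going west by 33.66° from -150.038° passes through 180° before reaching +176.302°.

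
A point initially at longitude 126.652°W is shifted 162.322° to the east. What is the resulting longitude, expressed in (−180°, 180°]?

Start at -126.652°; shift +162.322° → +35.670°.
+35.670° already lies in (−180°, 180°].

35.670°E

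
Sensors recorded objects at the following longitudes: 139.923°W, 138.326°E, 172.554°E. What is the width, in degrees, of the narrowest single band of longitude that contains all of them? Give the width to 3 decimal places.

81.751°

Sort the longitudes: -139.923°, +138.326°, +172.554°.
Eastward gaps between consecutive values (wrapping around): 278.249°, 34.228°, 47.523°.
Largest gap = 278.249° ⇒ minimal covering band is its complement: 360° − 278.249° = 81.751°.
Band runs from +138.326° eastward to -139.923°, crossing the antimeridian.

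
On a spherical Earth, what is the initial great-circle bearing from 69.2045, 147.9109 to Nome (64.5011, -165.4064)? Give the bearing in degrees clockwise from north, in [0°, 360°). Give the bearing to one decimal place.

Δλ = -165.4064 − 147.9109 = -313.3173°; wrapped into (−180°, 180°]: 46.6827°.
θ = atan2( sin Δλ · cos φ₂ , cos φ₁ · sin φ₂ − sin φ₁ · cos φ₂ · cos Δλ )
  = atan2(0.31321, 0.04436) = 81.940° → normalised to [0°, 360°): 81.940°.

81.9°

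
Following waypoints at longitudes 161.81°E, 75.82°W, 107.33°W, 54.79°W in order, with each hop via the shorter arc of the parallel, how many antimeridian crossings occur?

Leg 1: +161.81° → -75.82°, shortest Δλ = 122.37° (east) — crosses 180°.
Leg 2: -75.82° → -107.33°, shortest Δλ = -31.51° (west) — does not cross 180°.
Leg 3: -107.33° → -54.79°, shortest Δλ = 52.54° (east) — does not cross 180°.
Total crossings: 1.

1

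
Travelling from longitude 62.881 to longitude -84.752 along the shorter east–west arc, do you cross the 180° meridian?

No

Signed shortest Δλ = ((-84.752 − 62.881 + 180) mod 360) − 180 = -147.633°.
Going west by 147.633° from +62.881° reaches -84.752° without touching 180°.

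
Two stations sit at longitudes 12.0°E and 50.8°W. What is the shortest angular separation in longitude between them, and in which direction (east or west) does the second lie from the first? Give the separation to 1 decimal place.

Raw difference: -50.8 − 12.0 = -62.8°.
Normalise into (−180°, 180°]: -62.8° stays -62.8°.
Negative ⇒ the second point lies to the west; separation 62.8°.

62.8° west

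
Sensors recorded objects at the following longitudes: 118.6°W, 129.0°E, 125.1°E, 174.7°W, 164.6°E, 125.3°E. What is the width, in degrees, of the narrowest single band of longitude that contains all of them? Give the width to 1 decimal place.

116.3°

Sort the longitudes: -174.7°, -118.6°, +125.1°, +125.3°, +129.0°, +164.6°.
Eastward gaps between consecutive values (wrapping around): 56.1°, 243.7°, 0.2°, 3.7°, 35.6°, 20.7°.
Largest gap = 243.7° ⇒ minimal covering band is its complement: 360° − 243.7° = 116.3°.
Band runs from +125.1° eastward to -118.6°, crossing the antimeridian.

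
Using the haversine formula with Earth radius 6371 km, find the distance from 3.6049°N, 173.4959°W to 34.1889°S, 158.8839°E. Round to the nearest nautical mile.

Δλ = 158.8839 − -173.4959 = 332.3798°; wrapped into (−180°, 180°]: -27.6202°.
Δφ = -34.1889 − 3.6049 = -37.7938°.
a = sin²(Δφ/2) + cos φ₁ · cos φ₂ · sin²(Δλ/2) = 0.151929.
c = 2·atan2(√a, √(1−a)) = 0.80079 rad → d = 6371·c ≈ 5101.82 km ≈ 2754.76 nmi.

2755 nmi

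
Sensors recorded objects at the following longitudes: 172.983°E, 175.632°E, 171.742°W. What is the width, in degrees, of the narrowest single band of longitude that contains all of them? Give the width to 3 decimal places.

Sort the longitudes: -171.742°, +172.983°, +175.632°.
Eastward gaps between consecutive values (wrapping around): 344.725°, 2.649°, 12.626°.
Largest gap = 344.725° ⇒ minimal covering band is its complement: 360° − 344.725° = 15.275°.
Band runs from +172.983° eastward to -171.742°, crossing the antimeridian.

15.275°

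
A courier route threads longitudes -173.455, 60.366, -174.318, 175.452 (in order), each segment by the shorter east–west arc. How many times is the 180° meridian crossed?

Leg 1: -173.455° → +60.366°, shortest Δλ = -126.179° (west) — crosses 180°.
Leg 2: +60.366° → -174.318°, shortest Δλ = 125.316° (east) — crosses 180°.
Leg 3: -174.318° → +175.452°, shortest Δλ = -10.23° (west) — crosses 180°.
Total crossings: 3.

3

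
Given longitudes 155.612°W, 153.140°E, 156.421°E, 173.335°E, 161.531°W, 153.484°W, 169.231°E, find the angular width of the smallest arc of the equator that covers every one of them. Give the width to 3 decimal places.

53.376°

Sort the longitudes: -161.531°, -155.612°, -153.484°, +153.140°, +156.421°, +169.231°, +173.335°.
Eastward gaps between consecutive values (wrapping around): 5.919°, 2.128°, 306.624°, 3.281°, 12.810°, 4.104°, 25.134°.
Largest gap = 306.624° ⇒ minimal covering band is its complement: 360° − 306.624° = 53.376°.
Band runs from +153.140° eastward to -153.484°, crossing the antimeridian.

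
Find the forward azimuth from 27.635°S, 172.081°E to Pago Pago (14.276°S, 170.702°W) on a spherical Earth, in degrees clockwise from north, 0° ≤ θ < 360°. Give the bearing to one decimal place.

Δλ = -170.702 − 172.081 = -342.783°; wrapped into (−180°, 180°]: 17.217°.
θ = atan2( sin Δλ · cos φ₂ , cos φ₁ · sin φ₂ − sin φ₁ · cos φ₂ · cos Δλ )
  = atan2(0.28685, 0.21091) = 53.675° → normalised to [0°, 360°): 53.675°.

53.7°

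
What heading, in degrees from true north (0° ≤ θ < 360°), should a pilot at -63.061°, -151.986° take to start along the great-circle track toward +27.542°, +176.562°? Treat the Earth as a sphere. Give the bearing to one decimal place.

Δλ = 176.562 − -151.986 = 328.548°; wrapped into (−180°, 180°]: -31.452°.
θ = atan2( sin Δλ · cos φ₂ , cos φ₁ · sin φ₂ − sin φ₁ · cos φ₂ · cos Δλ )
  = atan2(-0.46265, 0.88381) = -27.631° → normalised to [0°, 360°): 332.369°.

332.4°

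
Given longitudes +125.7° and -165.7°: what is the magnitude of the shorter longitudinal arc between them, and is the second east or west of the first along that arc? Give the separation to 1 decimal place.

68.6° east

Raw difference: -165.7 − 125.7 = -291.4°.
Normalise into (−180°, 180°]: -291.4° + 360° = 68.6°.
Positive ⇒ the second point lies to the east; separation 68.6°.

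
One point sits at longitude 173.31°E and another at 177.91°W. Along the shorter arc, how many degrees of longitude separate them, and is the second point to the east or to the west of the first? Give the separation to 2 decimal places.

Raw difference: -177.91 − 173.31 = -351.22°.
Normalise into (−180°, 180°]: -351.22° + 360° = 8.78°.
Positive ⇒ the second point lies to the east; separation 8.78°.

8.78° east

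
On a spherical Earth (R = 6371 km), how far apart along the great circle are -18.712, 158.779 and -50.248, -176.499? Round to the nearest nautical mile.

Δλ = -176.499 − 158.779 = -335.278°; wrapped into (−180°, 180°]: 24.722°.
Δφ = -50.248 − -18.712 = -31.536°.
a = sin²(Δφ/2) + cos φ₁ · cos φ₂ · sin²(Δλ/2) = 0.101599.
c = 2·atan2(√a, √(1−a)) = 0.64881 rad → d = 6371·c ≈ 4133.59 km ≈ 2231.96 nmi.

2232 nmi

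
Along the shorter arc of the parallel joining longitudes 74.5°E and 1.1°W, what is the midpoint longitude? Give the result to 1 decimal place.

Signed shortest Δλ from +74.5° to -1.1° is -75.6°.
Midpoint longitude = +74.5° + (-75.6°)/2 = +74.5° − 37.8° = +36.7°.

36.7°E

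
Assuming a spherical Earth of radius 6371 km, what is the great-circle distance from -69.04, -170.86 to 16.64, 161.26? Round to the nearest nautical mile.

5281 nmi

Δλ = 161.26 − -170.86 = 332.12°; wrapped into (−180°, 180°]: -27.88°.
Δφ = 16.64 − -69.04 = 85.68°.
a = sin²(Δφ/2) + cos φ₁ · cos φ₂ · sin²(Δλ/2) = 0.482227.
c = 2·atan2(√a, √(1−a)) = 1.53524 rad → d = 6371·c ≈ 9781.04 km ≈ 5281.34 nmi.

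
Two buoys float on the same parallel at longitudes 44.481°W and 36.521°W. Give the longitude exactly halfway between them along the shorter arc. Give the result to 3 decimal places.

40.501°W

Signed shortest Δλ from -44.481° to -36.521° is +7.960°.
Midpoint longitude = -44.481° + (+7.960°)/2 = -44.481° + 3.980° = -40.501°.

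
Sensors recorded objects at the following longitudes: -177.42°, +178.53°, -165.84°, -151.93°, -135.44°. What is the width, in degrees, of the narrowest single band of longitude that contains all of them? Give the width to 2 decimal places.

Sort the longitudes: -177.42°, -165.84°, -151.93°, -135.44°, +178.53°.
Eastward gaps between consecutive values (wrapping around): 11.58°, 13.91°, 16.49°, 313.97°, 4.05°.
Largest gap = 313.97° ⇒ minimal covering band is its complement: 360° − 313.97° = 46.03°.
Band runs from +178.53° eastward to -135.44°, crossing the antimeridian.

46.03°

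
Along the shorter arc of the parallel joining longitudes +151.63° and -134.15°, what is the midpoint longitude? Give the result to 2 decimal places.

-171.26°

Signed shortest Δλ from +151.63° to -134.15° is +74.22°.
Midpoint longitude = +151.63° + (+74.22°)/2 = +151.63° + 37.11° = +188.74°.
Normalise into (−180°, 180°]: -171.26°.
(The naïve average (+151.63 + -134.15)/2 = 8.74° is on the wrong side of the globe.)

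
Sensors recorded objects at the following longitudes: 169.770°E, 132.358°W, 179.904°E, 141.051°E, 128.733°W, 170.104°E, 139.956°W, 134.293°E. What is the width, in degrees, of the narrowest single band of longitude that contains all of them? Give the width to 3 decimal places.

Sort the longitudes: -139.956°, -132.358°, -128.733°, +134.293°, +141.051°, +169.770°, +170.104°, +179.904°.
Eastward gaps between consecutive values (wrapping around): 7.598°, 3.625°, 263.026°, 6.758°, 28.719°, 0.334°, 9.800°, 40.140°.
Largest gap = 263.026° ⇒ minimal covering band is its complement: 360° − 263.026° = 96.974°.
Band runs from +134.293° eastward to -128.733°, crossing the antimeridian.

96.974°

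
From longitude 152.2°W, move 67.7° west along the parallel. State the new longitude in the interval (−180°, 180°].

Start at -152.2°; shift −67.7° → -219.9°.
-219.9° lies outside (−180°, 180°]; add 360° → +140.1°.

140.1°E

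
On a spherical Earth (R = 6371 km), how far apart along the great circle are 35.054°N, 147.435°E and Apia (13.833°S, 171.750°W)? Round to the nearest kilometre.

Δλ = -171.750 − 147.435 = -319.185°; wrapped into (−180°, 180°]: 40.815°.
Δφ = -13.833 − 35.054 = -48.887°.
a = sin²(Δφ/2) + cos φ₁ · cos φ₂ · sin²(Δλ/2) = 0.267873.
c = 2·atan2(√a, √(1−a)) = 1.08801 rad → d = 6371·c ≈ 6931.68 km.

6932 km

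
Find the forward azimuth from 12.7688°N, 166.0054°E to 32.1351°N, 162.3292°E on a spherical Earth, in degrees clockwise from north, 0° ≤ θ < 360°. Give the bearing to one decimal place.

Δλ = 162.3292 − 166.0054 = -3.6762°.
θ = atan2( sin Δλ · cos φ₂ , cos φ₁ · sin φ₂ − sin φ₁ · cos φ₂ · cos Δλ )
  = atan2(-0.05429, 0.33199) = -9.288° → normalised to [0°, 360°): 350.712°.

350.7°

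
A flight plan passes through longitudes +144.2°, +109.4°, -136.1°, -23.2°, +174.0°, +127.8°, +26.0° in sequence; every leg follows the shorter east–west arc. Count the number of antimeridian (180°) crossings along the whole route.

2

Leg 1: +144.2° → +109.4°, shortest Δλ = -34.8° (west) — does not cross 180°.
Leg 2: +109.4° → -136.1°, shortest Δλ = 114.5° (east) — crosses 180°.
Leg 3: -136.1° → -23.2°, shortest Δλ = 112.9° (east) — does not cross 180°.
Leg 4: -23.2° → +174.0°, shortest Δλ = -162.8° (west) — crosses 180°.
Leg 5: +174.0° → +127.8°, shortest Δλ = -46.2° (west) — does not cross 180°.
Leg 6: +127.8° → +26.0°, shortest Δλ = -101.8° (west) — does not cross 180°.
Total crossings: 2.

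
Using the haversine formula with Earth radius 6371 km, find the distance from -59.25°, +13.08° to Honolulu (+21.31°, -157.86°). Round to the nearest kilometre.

15735 km

Δλ = -157.86 − 13.08 = -170.94°.
Δφ = 21.31 − -59.25 = 80.56°.
a = sin²(Δφ/2) + cos φ₁ · cos φ₂ · sin²(Δλ/2) = 0.891356.
c = 2·atan2(√a, √(1−a)) = 2.46981 rad → d = 6371·c ≈ 15735.15 km.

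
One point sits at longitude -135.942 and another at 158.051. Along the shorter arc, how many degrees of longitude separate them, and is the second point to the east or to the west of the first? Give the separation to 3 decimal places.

66.007° west

Raw difference: 158.051 − -135.942 = 293.993°.
Normalise into (−180°, 180°]: 293.993° − 360° = -66.007°.
Negative ⇒ the second point lies to the west; separation 66.007°.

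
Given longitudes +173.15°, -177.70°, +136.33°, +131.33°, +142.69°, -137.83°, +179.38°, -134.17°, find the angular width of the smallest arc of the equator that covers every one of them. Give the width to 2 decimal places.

Sort the longitudes: -177.70°, -137.83°, -134.17°, +131.33°, +136.33°, +142.69°, +173.15°, +179.38°.
Eastward gaps between consecutive values (wrapping around): 39.87°, 3.66°, 265.50°, 5.00°, 6.36°, 30.46°, 6.23°, 2.92°.
Largest gap = 265.50° ⇒ minimal covering band is its complement: 360° − 265.50° = 94.50°.
Band runs from +131.33° eastward to -134.17°, crossing the antimeridian.

94.50°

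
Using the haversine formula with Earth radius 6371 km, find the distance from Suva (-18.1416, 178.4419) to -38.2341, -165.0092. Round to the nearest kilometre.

2751 km

Δλ = -165.0092 − 178.4419 = -343.4511°; wrapped into (−180°, 180°]: 16.5489°.
Δφ = -38.2341 − -18.1416 = -20.0925°.
a = sin²(Δφ/2) + cos φ₁ · cos φ₂ · sin²(Δλ/2) = 0.045890.
c = 2·atan2(√a, √(1−a)) = 0.43179 rad → d = 6371·c ≈ 2750.91 km.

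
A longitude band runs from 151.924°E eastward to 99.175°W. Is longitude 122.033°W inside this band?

Band width going east from +151.924° to -99.175°: ((-99.175 − 151.924) mod 360) = 108.901°.
Offset of -122.033° east of the west edge: ((-122.033 − 151.924) mod 360) = 86.043°.
86.043° ≤ 108.901° ⇒ inside.

Yes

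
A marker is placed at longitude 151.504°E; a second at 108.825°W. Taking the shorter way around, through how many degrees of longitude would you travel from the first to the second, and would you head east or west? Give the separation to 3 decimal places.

Raw difference: -108.825 − 151.504 = -260.329°.
Normalise into (−180°, 180°]: -260.329° + 360° = 99.671°.
Positive ⇒ the second point lies to the east; separation 99.671°.

99.671° east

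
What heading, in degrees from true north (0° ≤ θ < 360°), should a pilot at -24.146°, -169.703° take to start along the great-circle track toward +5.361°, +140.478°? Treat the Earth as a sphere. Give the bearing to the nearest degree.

295°

Δλ = 140.478 − -169.703 = 310.181°; wrapped into (−180°, 180°]: -49.819°.
θ = atan2( sin Δλ · cos φ₂ , cos φ₁ · sin φ₂ − sin φ₁ · cos φ₂ · cos Δλ )
  = atan2(-0.76067, 0.34803) = -65.414° → normalised to [0°, 360°): 294.586°.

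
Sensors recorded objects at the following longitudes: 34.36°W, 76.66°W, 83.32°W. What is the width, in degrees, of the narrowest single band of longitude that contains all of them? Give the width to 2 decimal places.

48.96°

Sort the longitudes: -83.32°, -76.66°, -34.36°.
Eastward gaps between consecutive values (wrapping around): 6.66°, 42.30°, 311.04°.
Largest gap = 311.04° ⇒ minimal covering band is its complement: 360° − 311.04° = 48.96°.
Band runs from -83.32° eastward to -34.36°.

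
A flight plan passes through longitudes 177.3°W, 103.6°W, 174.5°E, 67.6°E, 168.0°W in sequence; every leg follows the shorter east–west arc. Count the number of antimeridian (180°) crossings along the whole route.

2

Leg 1: -177.3° → -103.6°, shortest Δλ = 73.7° (east) — does not cross 180°.
Leg 2: -103.6° → +174.5°, shortest Δλ = -81.9° (west) — crosses 180°.
Leg 3: +174.5° → +67.6°, shortest Δλ = -106.9° (west) — does not cross 180°.
Leg 4: +67.6° → -168.0°, shortest Δλ = 124.4° (east) — crosses 180°.
Total crossings: 2.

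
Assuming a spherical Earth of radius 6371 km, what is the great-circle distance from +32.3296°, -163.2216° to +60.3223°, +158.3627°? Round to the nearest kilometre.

4179 km

Δλ = 158.3627 − -163.2216 = 321.5843°; wrapped into (−180°, 180°]: -38.4157°.
Δφ = 60.3223 − 32.3296 = 27.9927°.
a = sin²(Δφ/2) + cos φ₁ · cos φ₂ · sin²(Δλ/2) = 0.103780.
c = 2·atan2(√a, √(1−a)) = 0.65600 rad → d = 6371·c ≈ 4179.36 km.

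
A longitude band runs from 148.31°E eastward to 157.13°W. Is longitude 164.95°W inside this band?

Yes

Band width going east from +148.31° to -157.13°: ((-157.13 − 148.31) mod 360) = 54.56°.
Offset of -164.95° east of the west edge: ((-164.95 − 148.31) mod 360) = 46.74°.
46.74° ≤ 54.56° ⇒ inside.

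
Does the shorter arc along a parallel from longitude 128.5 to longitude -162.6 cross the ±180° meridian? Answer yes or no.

Naïve |-162.6 − 128.5| = 291.1° > 180°, so the shorter arc goes the other way round — across 180°.
Signed shortest Δλ = ((-162.6 − 128.5 + 180) mod 360) − 180 = 68.9°.
Going east by 68.9° from +128.5° passes through 180° before reaching -162.6°.

Yes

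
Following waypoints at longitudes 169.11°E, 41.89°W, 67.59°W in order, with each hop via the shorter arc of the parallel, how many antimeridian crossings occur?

1

Leg 1: +169.11° → -41.89°, shortest Δλ = 149.0° (east) — crosses 180°.
Leg 2: -41.89° → -67.59°, shortest Δλ = -25.7° (west) — does not cross 180°.
Total crossings: 1.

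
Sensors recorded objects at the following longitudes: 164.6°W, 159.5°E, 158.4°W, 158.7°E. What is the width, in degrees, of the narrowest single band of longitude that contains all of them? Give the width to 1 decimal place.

42.9°

Sort the longitudes: -164.6°, -158.4°, +158.7°, +159.5°.
Eastward gaps between consecutive values (wrapping around): 6.2°, 317.1°, 0.8°, 35.9°.
Largest gap = 317.1° ⇒ minimal covering band is its complement: 360° − 317.1° = 42.9°.
Band runs from +158.7° eastward to -158.4°, crossing the antimeridian.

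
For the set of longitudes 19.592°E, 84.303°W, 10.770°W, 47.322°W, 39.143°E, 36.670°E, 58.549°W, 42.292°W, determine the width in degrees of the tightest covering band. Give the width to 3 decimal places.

123.446°

Sort the longitudes: -84.303°, -58.549°, -47.322°, -42.292°, -10.770°, +19.592°, +36.670°, +39.143°.
Eastward gaps between consecutive values (wrapping around): 25.754°, 11.227°, 5.030°, 31.522°, 30.362°, 17.078°, 2.473°, 236.554°.
Largest gap = 236.554° ⇒ minimal covering band is its complement: 360° − 236.554° = 123.446°.
Band runs from -84.303° eastward to +39.143°.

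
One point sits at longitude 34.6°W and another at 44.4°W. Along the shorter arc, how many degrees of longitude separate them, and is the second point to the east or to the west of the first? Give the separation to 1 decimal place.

9.8° west

Raw difference: -44.4 − -34.6 = -9.8°.
Normalise into (−180°, 180°]: -9.8° stays -9.8°.
Negative ⇒ the second point lies to the west; separation 9.8°.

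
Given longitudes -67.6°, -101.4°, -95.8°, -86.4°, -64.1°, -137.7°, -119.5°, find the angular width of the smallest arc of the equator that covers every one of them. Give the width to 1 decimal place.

Sort the longitudes: -137.7°, -119.5°, -101.4°, -95.8°, -86.4°, -67.6°, -64.1°.
Eastward gaps between consecutive values (wrapping around): 18.2°, 18.1°, 5.6°, 9.4°, 18.8°, 3.5°, 286.4°.
Largest gap = 286.4° ⇒ minimal covering band is its complement: 360° − 286.4° = 73.6°.
Band runs from -137.7° eastward to -64.1°.

73.6°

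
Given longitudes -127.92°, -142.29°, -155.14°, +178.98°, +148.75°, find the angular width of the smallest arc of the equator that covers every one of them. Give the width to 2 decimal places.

Sort the longitudes: -155.14°, -142.29°, -127.92°, +148.75°, +178.98°.
Eastward gaps between consecutive values (wrapping around): 12.85°, 14.37°, 276.67°, 30.23°, 25.88°.
Largest gap = 276.67° ⇒ minimal covering band is its complement: 360° − 276.67° = 83.33°.
Band runs from +148.75° eastward to -127.92°, crossing the antimeridian.

83.33°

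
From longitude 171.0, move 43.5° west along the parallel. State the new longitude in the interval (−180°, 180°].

+127.5°

Start at +171.0°; shift −43.5° → +127.5°.
+127.5° already lies in (−180°, 180°].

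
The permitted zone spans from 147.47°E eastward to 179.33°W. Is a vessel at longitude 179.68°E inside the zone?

Yes

Band width going east from +147.47° to -179.33°: ((-179.33 − 147.47) mod 360) = 33.20°.
Offset of +179.68° east of the west edge: ((179.68 − 147.47) mod 360) = 32.21°.
32.21° ≤ 33.20° ⇒ inside.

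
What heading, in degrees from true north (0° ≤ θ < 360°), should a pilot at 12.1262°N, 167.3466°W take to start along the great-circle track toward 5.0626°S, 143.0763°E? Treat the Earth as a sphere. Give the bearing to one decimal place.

253.7°

Δλ = 143.0763 − -167.3466 = 310.4229°; wrapped into (−180°, 180°]: -49.5771°.
θ = atan2( sin Δλ · cos φ₂ , cos φ₁ · sin φ₂ − sin φ₁ · cos φ₂ · cos Δλ )
  = atan2(-0.75831, -0.22196) = -106.315° → normalised to [0°, 360°): 253.685°.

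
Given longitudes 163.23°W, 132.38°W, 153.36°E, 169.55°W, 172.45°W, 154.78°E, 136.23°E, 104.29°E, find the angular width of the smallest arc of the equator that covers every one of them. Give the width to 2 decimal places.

123.33°

Sort the longitudes: -172.45°, -169.55°, -163.23°, -132.38°, +104.29°, +136.23°, +153.36°, +154.78°.
Eastward gaps between consecutive values (wrapping around): 2.90°, 6.32°, 30.85°, 236.67°, 31.94°, 17.13°, 1.42°, 32.77°.
Largest gap = 236.67° ⇒ minimal covering band is its complement: 360° − 236.67° = 123.33°.
Band runs from +104.29° eastward to -132.38°, crossing the antimeridian.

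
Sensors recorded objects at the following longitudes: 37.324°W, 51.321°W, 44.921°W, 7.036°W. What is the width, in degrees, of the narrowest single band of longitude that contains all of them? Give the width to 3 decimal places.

Sort the longitudes: -51.321°, -44.921°, -37.324°, -7.036°.
Eastward gaps between consecutive values (wrapping around): 6.400°, 7.597°, 30.288°, 315.715°.
Largest gap = 315.715° ⇒ minimal covering band is its complement: 360° − 315.715° = 44.285°.
Band runs from -51.321° eastward to -7.036°.

44.285°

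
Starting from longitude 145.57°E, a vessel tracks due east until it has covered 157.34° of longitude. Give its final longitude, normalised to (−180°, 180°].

57.09°W

Start at +145.57°; shift +157.34° → +302.91°.
+302.91° lies outside (−180°, 180°]; subtract 360° → -57.09°.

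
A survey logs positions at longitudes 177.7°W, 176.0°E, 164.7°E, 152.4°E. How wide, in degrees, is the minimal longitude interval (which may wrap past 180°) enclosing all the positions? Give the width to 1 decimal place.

29.9°

Sort the longitudes: -177.7°, +152.4°, +164.7°, +176.0°.
Eastward gaps between consecutive values (wrapping around): 330.1°, 12.3°, 11.3°, 6.3°.
Largest gap = 330.1° ⇒ minimal covering band is its complement: 360° − 330.1° = 29.9°.
Band runs from +152.4° eastward to -177.7°, crossing the antimeridian.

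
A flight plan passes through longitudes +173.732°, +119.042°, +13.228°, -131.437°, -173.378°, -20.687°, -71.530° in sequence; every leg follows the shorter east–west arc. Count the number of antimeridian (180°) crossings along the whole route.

Leg 1: +173.732° → +119.042°, shortest Δλ = -54.69° (west) — does not cross 180°.
Leg 2: +119.042° → +13.228°, shortest Δλ = -105.814° (west) — does not cross 180°.
Leg 3: +13.228° → -131.437°, shortest Δλ = -144.665° (west) — does not cross 180°.
Leg 4: -131.437° → -173.378°, shortest Δλ = -41.941° (west) — does not cross 180°.
Leg 5: -173.378° → -20.687°, shortest Δλ = 152.691° (east) — does not cross 180°.
Leg 6: -20.687° → -71.530°, shortest Δλ = -50.843° (west) — does not cross 180°.
Total crossings: 0.

0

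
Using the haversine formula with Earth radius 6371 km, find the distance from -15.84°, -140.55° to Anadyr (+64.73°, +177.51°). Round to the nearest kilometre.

Δλ = 177.51 − -140.55 = 318.06°; wrapped into (−180°, 180°]: -41.94°.
Δφ = 64.73 − -15.84 = 80.57°.
a = sin²(Δφ/2) + cos φ₁ · cos φ₂ · sin²(Δλ/2) = 0.470677.
c = 2·atan2(√a, √(1−a)) = 1.51212 rad → d = 6371·c ≈ 9633.69 km.

9634 km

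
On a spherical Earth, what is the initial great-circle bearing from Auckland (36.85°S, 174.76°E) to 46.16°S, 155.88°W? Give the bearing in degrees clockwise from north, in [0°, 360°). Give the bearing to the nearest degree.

122°

Δλ = -155.88 − 174.76 = -330.64°; wrapped into (−180°, 180°]: 29.36°.
θ = atan2( sin Δλ · cos φ₂ , cos φ₁ · sin φ₂ − sin φ₁ · cos φ₂ · cos Δλ )
  = atan2(0.33960, -0.21513) = 122.353° → normalised to [0°, 360°): 122.353°.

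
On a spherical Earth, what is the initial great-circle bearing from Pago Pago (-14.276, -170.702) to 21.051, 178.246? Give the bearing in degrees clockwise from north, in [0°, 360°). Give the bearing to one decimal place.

342.7°

Δλ = 178.246 − -170.702 = 348.948°; wrapped into (−180°, 180°]: -11.052°.
θ = atan2( sin Δλ · cos φ₂ , cos φ₁ · sin φ₂ − sin φ₁ · cos φ₂ · cos Δλ )
  = atan2(-0.17891, 0.57397) = -17.312° → normalised to [0°, 360°): 342.688°.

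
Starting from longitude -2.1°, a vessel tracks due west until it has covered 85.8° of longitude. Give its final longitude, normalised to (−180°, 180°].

-87.9°

Start at -2.1°; shift −85.8° → -87.9°.
-87.9° already lies in (−180°, 180°].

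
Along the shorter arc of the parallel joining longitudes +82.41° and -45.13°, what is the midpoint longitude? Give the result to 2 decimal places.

Signed shortest Δλ from +82.41° to -45.13° is -127.54°.
Midpoint longitude = +82.41° + (-127.54°)/2 = +82.41° − 63.77° = +18.64°.

+18.64°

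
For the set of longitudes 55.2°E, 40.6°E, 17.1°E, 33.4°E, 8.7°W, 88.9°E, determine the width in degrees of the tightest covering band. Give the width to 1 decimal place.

Sort the longitudes: -8.7°, +17.1°, +33.4°, +40.6°, +55.2°, +88.9°.
Eastward gaps between consecutive values (wrapping around): 25.8°, 16.3°, 7.2°, 14.6°, 33.7°, 262.4°.
Largest gap = 262.4° ⇒ minimal covering band is its complement: 360° − 262.4° = 97.6°.
Band runs from -8.7° eastward to +88.9°.

97.6°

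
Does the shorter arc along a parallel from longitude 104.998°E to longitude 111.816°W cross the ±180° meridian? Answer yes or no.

Naïve |-111.816 − 104.998| = 216.814° > 180°, so the shorter arc goes the other way round — across 180°.
Signed shortest Δλ = ((-111.816 − 104.998 + 180) mod 360) − 180 = 143.186°.
Going east by 143.186° from +104.998° passes through 180° before reaching -111.816°.

Yes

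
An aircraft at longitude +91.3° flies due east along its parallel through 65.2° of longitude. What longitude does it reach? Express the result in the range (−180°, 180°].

Start at +91.3°; shift +65.2° → +156.5°.
+156.5° already lies in (−180°, 180°].

+156.5°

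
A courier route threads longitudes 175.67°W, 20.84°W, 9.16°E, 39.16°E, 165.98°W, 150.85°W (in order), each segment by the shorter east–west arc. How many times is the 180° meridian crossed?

1

Leg 1: -175.67° → -20.84°, shortest Δλ = 154.83° (east) — does not cross 180°.
Leg 2: -20.84° → +9.16°, shortest Δλ = 30.0° (east) — does not cross 180°.
Leg 3: +9.16° → +39.16°, shortest Δλ = 30.0° (east) — does not cross 180°.
Leg 4: +39.16° → -165.98°, shortest Δλ = 154.86° (east) — crosses 180°.
Leg 5: -165.98° → -150.85°, shortest Δλ = 15.13° (east) — does not cross 180°.
Total crossings: 1.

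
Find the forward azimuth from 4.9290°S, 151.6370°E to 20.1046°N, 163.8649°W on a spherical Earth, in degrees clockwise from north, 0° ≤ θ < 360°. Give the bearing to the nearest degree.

Δλ = -163.8649 − 151.6370 = -315.5019°; wrapped into (−180°, 180°]: 44.4981°.
θ = atan2( sin Δλ · cos φ₂ , cos φ₁ · sin φ₂ − sin φ₁ · cos φ₂ · cos Δλ )
  = atan2(0.65818, 0.40001) = 58.710° → normalised to [0°, 360°): 58.710°.

59°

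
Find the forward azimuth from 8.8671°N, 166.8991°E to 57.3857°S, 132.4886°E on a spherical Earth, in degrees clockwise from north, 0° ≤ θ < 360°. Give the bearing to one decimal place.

Δλ = 132.4886 − 166.8991 = -34.4105°.
θ = atan2( sin Δλ · cos φ₂ , cos φ₁ · sin φ₂ − sin φ₁ · cos φ₂ · cos Δλ )
  = atan2(-0.30459, -0.90079) = -161.318° → normalised to [0°, 360°): 198.682°.

198.7°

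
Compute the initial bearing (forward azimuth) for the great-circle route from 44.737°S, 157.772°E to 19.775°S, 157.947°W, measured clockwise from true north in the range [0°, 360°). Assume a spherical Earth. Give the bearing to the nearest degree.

70°

Δλ = -157.947 − 157.772 = -315.719°; wrapped into (−180°, 180°]: 44.281°.
θ = atan2( sin Δλ · cos φ₂ , cos φ₁ · sin φ₂ − sin φ₁ · cos φ₂ · cos Δλ )
  = atan2(0.65701, 0.23386) = 70.407° → normalised to [0°, 360°): 70.407°.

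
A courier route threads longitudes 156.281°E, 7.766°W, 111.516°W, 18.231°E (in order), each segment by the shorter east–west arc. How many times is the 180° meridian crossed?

Leg 1: +156.281° → -7.766°, shortest Δλ = -164.047° (west) — does not cross 180°.
Leg 2: -7.766° → -111.516°, shortest Δλ = -103.75° (west) — does not cross 180°.
Leg 3: -111.516° → +18.231°, shortest Δλ = 129.747° (east) — does not cross 180°.
Total crossings: 0.

0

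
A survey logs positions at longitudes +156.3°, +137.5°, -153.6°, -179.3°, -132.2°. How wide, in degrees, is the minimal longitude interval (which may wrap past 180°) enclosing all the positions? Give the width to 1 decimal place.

90.3°

Sort the longitudes: -179.3°, -153.6°, -132.2°, +137.5°, +156.3°.
Eastward gaps between consecutive values (wrapping around): 25.7°, 21.4°, 269.7°, 18.8°, 24.4°.
Largest gap = 269.7° ⇒ minimal covering band is its complement: 360° − 269.7° = 90.3°.
Band runs from +137.5° eastward to -132.2°, crossing the antimeridian.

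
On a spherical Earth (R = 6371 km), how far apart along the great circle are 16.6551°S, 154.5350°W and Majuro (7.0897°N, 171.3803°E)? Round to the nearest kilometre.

4585 km

Δλ = 171.3803 − -154.5350 = 325.9153°; wrapped into (−180°, 180°]: -34.0847°.
Δφ = 7.0897 − -16.6551 = 23.7448°.
a = sin²(Δφ/2) + cos φ₁ · cos φ₂ · sin²(Δλ/2) = 0.123988.
c = 2·atan2(√a, √(1−a)) = 0.71967 rad → d = 6371·c ≈ 4585.02 km.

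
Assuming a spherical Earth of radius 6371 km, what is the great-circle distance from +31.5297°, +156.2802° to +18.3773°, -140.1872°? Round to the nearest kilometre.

6483 km

Δλ = -140.1872 − 156.2802 = -296.4674°; wrapped into (−180°, 180°]: 63.5326°.
Δφ = 18.3773 − 31.5297 = -13.1524°.
a = sin²(Δφ/2) + cos φ₁ · cos φ₂ · sin²(Δλ/2) = 0.237307.
c = 2·atan2(√a, √(1−a)) = 1.01763 rad → d = 6371·c ≈ 6483.30 km.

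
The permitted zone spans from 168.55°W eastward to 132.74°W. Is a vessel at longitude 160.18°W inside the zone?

Band width going east from -168.55° to -132.74°: ((-132.74 − -168.55) mod 360) = 35.81°.
Offset of -160.18° east of the west edge: ((-160.18 − -168.55) mod 360) = 8.37°.
8.37° ≤ 35.81° ⇒ inside.

Yes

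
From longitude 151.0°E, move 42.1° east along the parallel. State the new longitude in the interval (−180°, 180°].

166.9°W

Start at +151.0°; shift +42.1° → +193.1°.
+193.1° lies outside (−180°, 180°]; subtract 360° → -166.9°.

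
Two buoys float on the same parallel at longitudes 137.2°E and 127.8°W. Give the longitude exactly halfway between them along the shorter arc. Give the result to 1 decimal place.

Signed shortest Δλ from +137.2° to -127.8° is +95.0°.
Midpoint longitude = +137.2° + (+95.0°)/2 = +137.2° + 47.5° = +184.7°.
Normalise into (−180°, 180°]: -175.3°.
(The naïve average (+137.2 + -127.8)/2 = 4.7° is on the wrong side of the globe.)

175.3°W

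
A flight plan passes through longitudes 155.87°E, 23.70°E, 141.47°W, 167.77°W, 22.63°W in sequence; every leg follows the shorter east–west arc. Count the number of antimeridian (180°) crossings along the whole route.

0

Leg 1: +155.87° → +23.70°, shortest Δλ = -132.17° (west) — does not cross 180°.
Leg 2: +23.70° → -141.47°, shortest Δλ = -165.17° (west) — does not cross 180°.
Leg 3: -141.47° → -167.77°, shortest Δλ = -26.3° (west) — does not cross 180°.
Leg 4: -167.77° → -22.63°, shortest Δλ = 145.14° (east) — does not cross 180°.
Total crossings: 0.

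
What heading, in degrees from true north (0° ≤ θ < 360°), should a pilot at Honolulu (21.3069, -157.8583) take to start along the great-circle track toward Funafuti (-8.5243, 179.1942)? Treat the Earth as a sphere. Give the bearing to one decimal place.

219.4°

Δλ = 179.1942 − -157.8583 = 337.0525°; wrapped into (−180°, 180°]: -22.9475°.
θ = atan2( sin Δλ · cos φ₂ , cos φ₁ · sin φ₂ − sin φ₁ · cos φ₂ · cos Δλ )
  = atan2(-0.38558, -0.46901) = -140.576° → normalised to [0°, 360°): 219.424°.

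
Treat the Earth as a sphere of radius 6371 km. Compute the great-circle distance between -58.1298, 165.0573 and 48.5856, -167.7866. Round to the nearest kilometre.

Δλ = -167.7866 − 165.0573 = -332.8439°; wrapped into (−180°, 180°]: 27.1561°.
Δφ = 48.5856 − -58.1298 = 106.7154°.
a = sin²(Δφ/2) + cos φ₁ · cos φ₂ · sin²(Δλ/2) = 0.663060.
c = 2·atan2(√a, √(1−a)) = 1.90299 rad → d = 6371·c ≈ 12123.96 km.

12124 km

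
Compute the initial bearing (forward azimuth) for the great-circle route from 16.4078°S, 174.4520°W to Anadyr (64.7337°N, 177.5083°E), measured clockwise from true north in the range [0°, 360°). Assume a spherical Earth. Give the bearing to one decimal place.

Δλ = 177.5083 − -174.4520 = 351.9603°; wrapped into (−180°, 180°]: -8.0397°.
θ = atan2( sin Δλ · cos φ₂ , cos φ₁ · sin φ₂ − sin φ₁ · cos φ₂ · cos Δλ )
  = atan2(-0.05970, 0.98689) = -3.462° → normalised to [0°, 360°): 356.538°.

356.5°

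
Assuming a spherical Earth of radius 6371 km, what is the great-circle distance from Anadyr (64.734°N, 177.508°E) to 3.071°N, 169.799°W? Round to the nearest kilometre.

Δλ = -169.799 − 177.508 = -347.307°; wrapped into (−180°, 180°]: 12.693°.
Δφ = 3.071 − 64.734 = -61.663°.
a = sin²(Δφ/2) + cos φ₁ · cos φ₂ · sin²(Δλ/2) = 0.267880.
c = 2·atan2(√a, √(1−a)) = 1.08802 rad → d = 6371·c ≈ 6931.77 km.

6932 km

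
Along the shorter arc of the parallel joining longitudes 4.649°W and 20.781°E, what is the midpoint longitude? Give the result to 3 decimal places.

Signed shortest Δλ from -4.649° to +20.781° is +25.430°.
Midpoint longitude = -4.649° + (+25.430°)/2 = -4.649° + 12.715° = +8.066°.

8.066°E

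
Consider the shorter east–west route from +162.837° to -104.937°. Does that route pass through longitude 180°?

Yes

Naïve |-104.937 − 162.837| = 267.774° > 180°, so the shorter arc goes the other way round — across 180°.
Signed shortest Δλ = ((-104.937 − 162.837 + 180) mod 360) − 180 = 92.226°.
Going east by 92.226° from +162.837° passes through 180° before reaching -104.937°.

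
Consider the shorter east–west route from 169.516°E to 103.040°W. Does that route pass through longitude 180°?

Naïve |-103.040 − 169.516| = 272.556° > 180°, so the shorter arc goes the other way round — across 180°.
Signed shortest Δλ = ((-103.040 − 169.516 + 180) mod 360) − 180 = 87.444°.
Going east by 87.444° from +169.516° passes through 180° before reaching -103.040°.

Yes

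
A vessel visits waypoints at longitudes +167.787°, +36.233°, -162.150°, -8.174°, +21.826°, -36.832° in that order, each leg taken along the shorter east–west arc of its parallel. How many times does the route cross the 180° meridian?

1

Leg 1: +167.787° → +36.233°, shortest Δλ = -131.554° (west) — does not cross 180°.
Leg 2: +36.233° → -162.150°, shortest Δλ = 161.617° (east) — crosses 180°.
Leg 3: -162.150° → -8.174°, shortest Δλ = 153.976° (east) — does not cross 180°.
Leg 4: -8.174° → +21.826°, shortest Δλ = 30.0° (east) — does not cross 180°.
Leg 5: +21.826° → -36.832°, shortest Δλ = -58.658° (west) — does not cross 180°.
Total crossings: 1.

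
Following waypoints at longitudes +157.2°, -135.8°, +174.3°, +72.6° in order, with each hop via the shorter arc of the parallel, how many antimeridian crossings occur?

2

Leg 1: +157.2° → -135.8°, shortest Δλ = 67.0° (east) — crosses 180°.
Leg 2: -135.8° → +174.3°, shortest Δλ = -49.9° (west) — crosses 180°.
Leg 3: +174.3° → +72.6°, shortest Δλ = -101.7° (west) — does not cross 180°.
Total crossings: 2.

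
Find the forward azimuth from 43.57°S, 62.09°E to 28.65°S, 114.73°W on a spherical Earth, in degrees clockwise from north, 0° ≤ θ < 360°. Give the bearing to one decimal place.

Δλ = -114.73 − 62.09 = -176.82°.
θ = atan2( sin Δλ · cos φ₂ , cos φ₁ · sin φ₂ − sin φ₁ · cos φ₂ · cos Δλ )
  = atan2(-0.04868, -0.95130) = -177.071° → normalised to [0°, 360°): 182.929°.

182.9°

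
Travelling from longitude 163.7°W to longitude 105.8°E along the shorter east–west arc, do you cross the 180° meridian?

Naïve |105.8 − -163.7| = 269.5° > 180°, so the shorter arc goes the other way round — across 180°.
Signed shortest Δλ = ((105.8 − -163.7 + 180) mod 360) − 180 = -90.5°.
Going west by 90.5° from -163.7° passes through 180° before reaching +105.8°.

Yes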